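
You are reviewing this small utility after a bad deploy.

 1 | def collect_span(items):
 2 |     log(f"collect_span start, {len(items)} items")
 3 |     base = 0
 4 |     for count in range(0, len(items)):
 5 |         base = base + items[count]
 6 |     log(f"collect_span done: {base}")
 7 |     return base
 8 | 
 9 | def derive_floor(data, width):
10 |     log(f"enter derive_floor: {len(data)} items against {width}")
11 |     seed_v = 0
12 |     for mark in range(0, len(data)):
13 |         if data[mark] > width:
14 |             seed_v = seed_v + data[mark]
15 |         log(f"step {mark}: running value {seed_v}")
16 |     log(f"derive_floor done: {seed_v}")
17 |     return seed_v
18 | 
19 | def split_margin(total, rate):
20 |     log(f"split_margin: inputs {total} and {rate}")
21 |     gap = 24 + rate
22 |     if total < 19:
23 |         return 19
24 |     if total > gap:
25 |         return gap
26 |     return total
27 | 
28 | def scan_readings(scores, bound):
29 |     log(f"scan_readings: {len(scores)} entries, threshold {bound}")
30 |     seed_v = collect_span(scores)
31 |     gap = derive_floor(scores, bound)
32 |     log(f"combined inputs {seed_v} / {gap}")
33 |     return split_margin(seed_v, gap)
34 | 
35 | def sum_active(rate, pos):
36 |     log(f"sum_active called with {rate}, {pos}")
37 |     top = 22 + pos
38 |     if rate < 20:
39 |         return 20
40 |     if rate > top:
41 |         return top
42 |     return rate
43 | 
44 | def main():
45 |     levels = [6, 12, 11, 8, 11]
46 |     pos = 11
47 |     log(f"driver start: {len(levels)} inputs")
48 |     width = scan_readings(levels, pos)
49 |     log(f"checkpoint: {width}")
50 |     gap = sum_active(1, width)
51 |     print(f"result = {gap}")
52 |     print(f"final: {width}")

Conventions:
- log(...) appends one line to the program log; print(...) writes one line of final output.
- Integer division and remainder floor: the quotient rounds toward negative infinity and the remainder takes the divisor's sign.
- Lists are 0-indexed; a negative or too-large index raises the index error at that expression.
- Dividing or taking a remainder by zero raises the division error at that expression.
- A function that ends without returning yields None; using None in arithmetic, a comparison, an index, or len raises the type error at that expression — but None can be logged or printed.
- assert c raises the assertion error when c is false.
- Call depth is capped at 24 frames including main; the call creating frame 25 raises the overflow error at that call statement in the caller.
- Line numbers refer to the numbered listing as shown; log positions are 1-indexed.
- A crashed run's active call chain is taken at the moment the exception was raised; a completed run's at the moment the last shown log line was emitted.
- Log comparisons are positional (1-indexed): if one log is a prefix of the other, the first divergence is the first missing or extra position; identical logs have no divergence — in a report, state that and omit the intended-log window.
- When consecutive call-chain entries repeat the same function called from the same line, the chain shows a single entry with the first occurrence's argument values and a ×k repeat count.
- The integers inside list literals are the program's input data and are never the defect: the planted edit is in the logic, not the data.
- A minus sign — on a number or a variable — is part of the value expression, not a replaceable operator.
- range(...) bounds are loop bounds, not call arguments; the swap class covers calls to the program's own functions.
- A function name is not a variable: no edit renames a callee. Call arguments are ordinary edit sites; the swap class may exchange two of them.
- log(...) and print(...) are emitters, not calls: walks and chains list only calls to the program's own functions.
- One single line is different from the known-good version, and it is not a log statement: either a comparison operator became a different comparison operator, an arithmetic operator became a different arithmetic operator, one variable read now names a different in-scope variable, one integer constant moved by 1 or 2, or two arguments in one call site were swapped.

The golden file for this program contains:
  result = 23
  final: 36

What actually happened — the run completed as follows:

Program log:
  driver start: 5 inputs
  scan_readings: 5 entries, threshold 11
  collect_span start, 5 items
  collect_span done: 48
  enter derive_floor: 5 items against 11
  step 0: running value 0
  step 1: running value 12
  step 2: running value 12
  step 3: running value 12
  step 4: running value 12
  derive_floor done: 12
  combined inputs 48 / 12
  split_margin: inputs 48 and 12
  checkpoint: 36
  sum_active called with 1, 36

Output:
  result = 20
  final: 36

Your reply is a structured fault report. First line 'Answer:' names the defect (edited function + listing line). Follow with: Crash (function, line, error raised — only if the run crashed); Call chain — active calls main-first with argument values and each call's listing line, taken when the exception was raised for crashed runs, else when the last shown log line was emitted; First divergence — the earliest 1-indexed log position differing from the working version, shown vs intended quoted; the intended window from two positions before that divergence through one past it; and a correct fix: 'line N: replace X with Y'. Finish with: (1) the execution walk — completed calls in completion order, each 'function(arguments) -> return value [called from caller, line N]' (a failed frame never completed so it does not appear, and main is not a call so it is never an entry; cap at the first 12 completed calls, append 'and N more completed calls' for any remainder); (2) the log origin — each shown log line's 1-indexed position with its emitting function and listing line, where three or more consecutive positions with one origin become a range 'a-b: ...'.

Answer: the defect is in main at line 50.
Core observation: At log position 15 the runs split — shown 'sum_active called with 1, 36', but the working version logs 'sum_active called with 36, 1'.
Call chain: main -> sum_active(1, 36) (called at line 50).
First divergence: position 15 — shown 'sum_active called with 1, 36', intended 'sum_active called with 36, 1'.
Intended log window:
  13: split_margin: inputs 48 and 12
  14: checkpoint: 36
  15: sum_active called with 36, 1
Execution walk:
  collect_span([6, 12, 11, 8, 11]) -> 48  [called from scan_readings, line 30]
  derive_floor([6, 12, 11, 8, 11], 11) -> 12  [called from scan_readings, line 31]
  split_margin(48, 12) -> 36  [called from scan_readings, line 33]
  scan_readings([6, 12, 11, 8, 11], 11) -> 36  [called from main, line 48]
  sum_active(1, 36) -> 20  [called from main, line 50]
Log line origins:
  1: emitted by main (line 47)
  2: emitted by scan_readings (line 29)
  3: emitted by collect_span (line 2)
  4: emitted by collect_span (line 6)
  5: emitted by derive_floor (line 10)
  6-10: emitted by derive_floor (line 15)
  11: emitted by derive_floor (line 16)
  12: emitted by scan_readings (line 32)
  13: emitted by split_margin (line 20)
  14: emitted by main (line 49)
  15: emitted by sum_active (line 36)
A correct fix: line 50: replace `sum_active(1, width)` with `sum_active(width, 1)`.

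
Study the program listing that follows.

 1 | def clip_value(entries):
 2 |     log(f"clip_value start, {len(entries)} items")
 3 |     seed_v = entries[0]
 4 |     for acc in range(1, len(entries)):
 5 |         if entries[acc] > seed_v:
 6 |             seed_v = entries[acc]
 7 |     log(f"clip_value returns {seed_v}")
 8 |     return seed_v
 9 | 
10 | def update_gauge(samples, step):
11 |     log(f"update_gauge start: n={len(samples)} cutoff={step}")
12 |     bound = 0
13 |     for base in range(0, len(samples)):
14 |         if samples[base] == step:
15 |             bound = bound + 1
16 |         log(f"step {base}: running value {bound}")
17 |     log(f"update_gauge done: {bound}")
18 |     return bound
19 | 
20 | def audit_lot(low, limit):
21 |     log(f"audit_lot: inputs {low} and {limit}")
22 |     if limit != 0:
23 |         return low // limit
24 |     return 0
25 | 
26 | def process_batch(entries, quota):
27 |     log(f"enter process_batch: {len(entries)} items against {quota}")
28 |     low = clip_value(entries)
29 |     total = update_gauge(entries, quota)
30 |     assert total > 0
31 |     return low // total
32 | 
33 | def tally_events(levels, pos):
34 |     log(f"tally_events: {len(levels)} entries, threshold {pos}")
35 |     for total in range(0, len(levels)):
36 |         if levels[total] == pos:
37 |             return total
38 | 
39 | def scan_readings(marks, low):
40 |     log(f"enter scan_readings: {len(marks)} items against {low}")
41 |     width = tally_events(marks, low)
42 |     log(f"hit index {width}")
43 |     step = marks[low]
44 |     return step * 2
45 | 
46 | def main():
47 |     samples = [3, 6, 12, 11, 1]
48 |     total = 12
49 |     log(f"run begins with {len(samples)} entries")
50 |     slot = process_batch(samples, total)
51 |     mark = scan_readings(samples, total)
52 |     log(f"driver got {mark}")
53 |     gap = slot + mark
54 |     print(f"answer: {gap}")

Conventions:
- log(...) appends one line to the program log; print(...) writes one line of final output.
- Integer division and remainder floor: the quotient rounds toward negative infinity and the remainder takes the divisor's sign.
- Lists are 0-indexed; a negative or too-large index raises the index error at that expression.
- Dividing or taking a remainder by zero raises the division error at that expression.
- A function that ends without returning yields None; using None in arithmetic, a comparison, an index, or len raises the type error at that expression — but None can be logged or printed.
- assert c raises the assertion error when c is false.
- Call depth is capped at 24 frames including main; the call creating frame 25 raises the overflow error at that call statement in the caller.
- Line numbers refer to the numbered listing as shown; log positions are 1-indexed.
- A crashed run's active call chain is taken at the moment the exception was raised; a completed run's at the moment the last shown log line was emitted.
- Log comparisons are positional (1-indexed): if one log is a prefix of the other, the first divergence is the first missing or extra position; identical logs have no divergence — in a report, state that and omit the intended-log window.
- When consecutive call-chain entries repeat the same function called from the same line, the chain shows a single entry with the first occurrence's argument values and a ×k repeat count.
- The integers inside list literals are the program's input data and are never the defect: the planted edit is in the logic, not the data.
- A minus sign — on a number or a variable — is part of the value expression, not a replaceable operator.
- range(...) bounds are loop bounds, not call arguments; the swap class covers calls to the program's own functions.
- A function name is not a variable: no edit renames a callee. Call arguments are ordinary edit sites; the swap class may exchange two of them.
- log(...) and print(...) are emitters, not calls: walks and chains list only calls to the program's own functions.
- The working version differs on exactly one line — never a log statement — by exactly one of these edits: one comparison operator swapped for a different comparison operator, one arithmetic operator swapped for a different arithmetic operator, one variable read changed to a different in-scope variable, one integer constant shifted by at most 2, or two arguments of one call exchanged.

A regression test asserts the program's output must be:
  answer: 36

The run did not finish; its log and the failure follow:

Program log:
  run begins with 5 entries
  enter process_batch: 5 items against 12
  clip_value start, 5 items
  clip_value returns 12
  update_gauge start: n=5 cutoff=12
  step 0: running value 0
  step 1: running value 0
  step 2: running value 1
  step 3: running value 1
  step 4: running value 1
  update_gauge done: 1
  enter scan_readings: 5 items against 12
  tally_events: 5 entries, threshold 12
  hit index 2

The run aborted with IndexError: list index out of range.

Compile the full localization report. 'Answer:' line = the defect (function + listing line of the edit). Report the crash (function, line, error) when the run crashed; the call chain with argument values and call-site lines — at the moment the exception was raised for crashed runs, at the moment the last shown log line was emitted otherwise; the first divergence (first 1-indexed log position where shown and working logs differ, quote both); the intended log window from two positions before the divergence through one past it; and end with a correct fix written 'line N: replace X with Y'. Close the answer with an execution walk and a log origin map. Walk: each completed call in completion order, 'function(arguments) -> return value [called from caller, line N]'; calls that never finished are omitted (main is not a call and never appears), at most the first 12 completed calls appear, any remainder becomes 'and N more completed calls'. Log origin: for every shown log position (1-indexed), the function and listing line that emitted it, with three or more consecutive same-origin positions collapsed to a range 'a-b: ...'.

Answer: the defect is in scan_readings at line 43.
Key fact: The faulty run's log stops after 14 lines; the working version's next line would be 'driver got 24'.
Crash: scan_readings, line 43, IndexError.
Call chain: main -> scan_readings([3, 6, 12, 11, 1], 12) (called at line 51).
First divergence: position 15 — after 14 matching lines the faulty run goes silent; intended next line 'driver got 24'.
Intended log window:
  13: tally_events: 5 entries, threshold 12
  14: hit index 2
  15: driver got 24
Execution walk:
  clip_value([3, 6, 12, 11, 1]) -> 12  [called from process_batch, line 28]
  update_gauge([3, 6, 12, 11, 1], 12) -> 1  [called from process_batch, line 29]
  process_batch([3, 6, 12, 11, 1], 12) -> 12  [called from main, line 50]
  tally_events([3, 6, 12, 11, 1], 12) -> 2  [called from scan_readings, line 41]
Log origin:
  1: emitted by main (line 49)
  2: emitted by process_batch (line 27)
  3: emitted by clip_value (line 2)
  4: emitted by clip_value (line 7)
  5: emitted by update_gauge (line 11)
  6-10: emitted by update_gauge (line 16)
  11: emitted by update_gauge (line 17)
  12: emitted by scan_readings (line 40)
  13: emitted by tally_events (line 34)
  14: emitted by scan_readings (line 42)
A correct fix: line 43: replace `low` with `width`.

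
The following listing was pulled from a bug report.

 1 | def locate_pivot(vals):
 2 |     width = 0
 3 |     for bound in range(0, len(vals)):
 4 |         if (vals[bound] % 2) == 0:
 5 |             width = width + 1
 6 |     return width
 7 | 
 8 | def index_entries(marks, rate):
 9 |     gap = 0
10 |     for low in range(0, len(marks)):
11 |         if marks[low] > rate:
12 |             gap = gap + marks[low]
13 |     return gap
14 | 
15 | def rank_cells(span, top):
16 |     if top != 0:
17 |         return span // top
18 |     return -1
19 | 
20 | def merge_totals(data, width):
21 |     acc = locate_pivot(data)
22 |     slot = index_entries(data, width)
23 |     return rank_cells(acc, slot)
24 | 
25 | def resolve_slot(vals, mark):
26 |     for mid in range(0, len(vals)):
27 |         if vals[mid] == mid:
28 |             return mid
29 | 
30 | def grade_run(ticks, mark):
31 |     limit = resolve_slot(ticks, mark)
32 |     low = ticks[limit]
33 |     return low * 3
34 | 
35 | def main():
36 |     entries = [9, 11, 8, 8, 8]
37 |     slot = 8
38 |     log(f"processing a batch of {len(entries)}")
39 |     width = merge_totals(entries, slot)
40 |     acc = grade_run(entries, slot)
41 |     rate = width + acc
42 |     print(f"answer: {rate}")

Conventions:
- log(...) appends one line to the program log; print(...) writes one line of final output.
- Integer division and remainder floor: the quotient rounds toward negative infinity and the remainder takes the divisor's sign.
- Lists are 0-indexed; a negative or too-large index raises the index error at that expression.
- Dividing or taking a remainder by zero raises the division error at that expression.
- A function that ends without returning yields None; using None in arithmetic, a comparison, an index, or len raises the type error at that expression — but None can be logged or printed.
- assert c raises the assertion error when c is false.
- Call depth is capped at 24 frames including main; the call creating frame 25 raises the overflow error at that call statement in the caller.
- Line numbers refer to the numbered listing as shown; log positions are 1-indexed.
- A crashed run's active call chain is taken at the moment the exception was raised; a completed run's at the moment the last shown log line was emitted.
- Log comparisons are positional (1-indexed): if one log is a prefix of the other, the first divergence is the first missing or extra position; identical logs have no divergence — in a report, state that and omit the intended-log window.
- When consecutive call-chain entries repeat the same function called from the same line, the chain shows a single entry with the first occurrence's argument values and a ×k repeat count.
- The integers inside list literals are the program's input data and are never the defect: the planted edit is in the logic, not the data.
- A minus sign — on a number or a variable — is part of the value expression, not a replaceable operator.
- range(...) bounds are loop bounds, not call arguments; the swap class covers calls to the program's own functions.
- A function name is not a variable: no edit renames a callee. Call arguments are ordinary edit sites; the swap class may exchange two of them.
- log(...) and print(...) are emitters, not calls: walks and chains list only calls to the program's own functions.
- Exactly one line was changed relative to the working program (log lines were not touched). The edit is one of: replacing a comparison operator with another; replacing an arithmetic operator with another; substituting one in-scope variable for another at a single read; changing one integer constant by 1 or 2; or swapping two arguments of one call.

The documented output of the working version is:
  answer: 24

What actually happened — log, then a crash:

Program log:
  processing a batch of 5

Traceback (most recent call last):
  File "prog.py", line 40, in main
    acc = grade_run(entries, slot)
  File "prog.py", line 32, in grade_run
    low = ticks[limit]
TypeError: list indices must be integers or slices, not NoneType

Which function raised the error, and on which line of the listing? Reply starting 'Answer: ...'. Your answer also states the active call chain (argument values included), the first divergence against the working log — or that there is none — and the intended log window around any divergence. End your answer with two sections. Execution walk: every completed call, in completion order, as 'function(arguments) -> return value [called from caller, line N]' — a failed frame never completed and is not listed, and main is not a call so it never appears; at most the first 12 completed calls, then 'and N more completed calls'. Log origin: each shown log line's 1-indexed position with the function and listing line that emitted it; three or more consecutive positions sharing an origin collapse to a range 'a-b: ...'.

Answer: the error was raised in grade_run, line 32.
Core observation: Every log line matches the working run — the failure is the only observable divergence.
Call chain: main -> grade_run([9, 11, 8, 8, 8], 8) (called at line 40).
First divergence: none; the two logs match at every position.
Execution walk:
  locate_pivot([9, 11, 8, 8, 8]) -> 3  [called from merge_totals, line 21]
  index_entries([9, 11, 8, 8, 8], 8) -> 20  [called from merge_totals, line 22]
  rank_cells(3, 20) -> 0  [called from merge_totals, line 23]
  merge_totals([9, 11, 8, 8, 8], 8) -> 0  [called from main, line 39]
  resolve_slot([9, 11, 8, 8, 8], 8) -> None  [called from grade_run, line 31]
Log line origins:
  1: emitted by main (line 38)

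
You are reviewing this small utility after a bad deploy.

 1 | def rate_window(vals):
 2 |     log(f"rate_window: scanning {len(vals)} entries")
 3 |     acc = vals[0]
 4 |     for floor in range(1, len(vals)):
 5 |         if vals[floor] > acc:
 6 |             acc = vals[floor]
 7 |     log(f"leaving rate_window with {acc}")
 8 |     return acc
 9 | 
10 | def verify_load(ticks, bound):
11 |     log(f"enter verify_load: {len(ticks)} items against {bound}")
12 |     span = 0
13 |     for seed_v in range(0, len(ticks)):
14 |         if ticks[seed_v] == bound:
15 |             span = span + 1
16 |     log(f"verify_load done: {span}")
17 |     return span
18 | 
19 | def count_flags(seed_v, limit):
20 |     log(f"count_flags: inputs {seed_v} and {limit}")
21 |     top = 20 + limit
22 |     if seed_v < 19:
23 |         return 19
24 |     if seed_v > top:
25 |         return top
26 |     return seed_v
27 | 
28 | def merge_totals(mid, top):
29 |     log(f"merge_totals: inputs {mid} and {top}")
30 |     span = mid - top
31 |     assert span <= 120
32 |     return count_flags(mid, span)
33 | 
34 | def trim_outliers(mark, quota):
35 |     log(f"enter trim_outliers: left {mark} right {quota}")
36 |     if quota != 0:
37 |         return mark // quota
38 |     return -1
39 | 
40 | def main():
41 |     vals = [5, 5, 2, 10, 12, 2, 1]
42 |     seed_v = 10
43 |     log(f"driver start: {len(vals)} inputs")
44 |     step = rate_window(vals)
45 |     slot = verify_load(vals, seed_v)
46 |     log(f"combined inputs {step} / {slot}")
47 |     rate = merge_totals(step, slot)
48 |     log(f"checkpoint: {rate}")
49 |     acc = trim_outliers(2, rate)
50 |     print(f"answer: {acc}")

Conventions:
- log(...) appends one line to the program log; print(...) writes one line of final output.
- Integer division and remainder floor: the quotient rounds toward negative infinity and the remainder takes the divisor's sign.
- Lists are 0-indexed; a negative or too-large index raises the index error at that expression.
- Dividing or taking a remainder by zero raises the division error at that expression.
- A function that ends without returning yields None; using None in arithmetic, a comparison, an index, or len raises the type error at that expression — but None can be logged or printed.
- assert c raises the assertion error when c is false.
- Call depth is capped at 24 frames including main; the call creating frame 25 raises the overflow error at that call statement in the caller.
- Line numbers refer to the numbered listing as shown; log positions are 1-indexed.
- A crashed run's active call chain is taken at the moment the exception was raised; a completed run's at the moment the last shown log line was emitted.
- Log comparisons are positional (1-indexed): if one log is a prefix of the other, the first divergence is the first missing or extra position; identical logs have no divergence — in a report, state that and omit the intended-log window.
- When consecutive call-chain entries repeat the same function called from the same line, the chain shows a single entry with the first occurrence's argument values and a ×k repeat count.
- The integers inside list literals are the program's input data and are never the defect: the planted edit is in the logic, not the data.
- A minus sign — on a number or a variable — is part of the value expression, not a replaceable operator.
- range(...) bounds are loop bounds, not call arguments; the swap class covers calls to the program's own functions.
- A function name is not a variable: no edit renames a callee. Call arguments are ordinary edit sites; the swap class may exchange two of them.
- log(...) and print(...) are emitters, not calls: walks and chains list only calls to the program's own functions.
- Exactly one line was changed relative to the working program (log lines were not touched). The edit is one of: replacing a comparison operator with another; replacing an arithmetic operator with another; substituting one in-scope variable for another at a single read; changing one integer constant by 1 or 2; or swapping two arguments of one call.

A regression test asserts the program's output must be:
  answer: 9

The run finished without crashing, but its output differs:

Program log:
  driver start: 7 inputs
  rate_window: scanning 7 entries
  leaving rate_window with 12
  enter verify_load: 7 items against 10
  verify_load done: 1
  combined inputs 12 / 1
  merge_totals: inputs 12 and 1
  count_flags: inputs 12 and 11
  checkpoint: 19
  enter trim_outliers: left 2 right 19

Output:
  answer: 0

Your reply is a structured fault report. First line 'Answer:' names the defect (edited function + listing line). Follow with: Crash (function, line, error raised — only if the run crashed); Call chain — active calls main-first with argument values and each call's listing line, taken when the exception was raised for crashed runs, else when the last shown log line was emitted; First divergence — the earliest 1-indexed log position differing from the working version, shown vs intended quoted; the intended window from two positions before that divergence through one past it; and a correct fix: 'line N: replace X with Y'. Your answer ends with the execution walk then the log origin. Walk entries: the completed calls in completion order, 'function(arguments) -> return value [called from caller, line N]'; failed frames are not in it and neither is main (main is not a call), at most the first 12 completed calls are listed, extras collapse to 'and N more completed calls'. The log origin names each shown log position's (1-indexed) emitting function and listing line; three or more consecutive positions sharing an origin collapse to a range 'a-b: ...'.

Answer: the defect is in main at line 49.
Key observation: At log position 10 the runs split — shown 'enter trim_outliers: left 2 right 19', but the working version logs 'enter trim_outliers: left 19 right 2'.
Call chain: main -> trim_outliers(2, 19) (called at line 49).
First divergence: at position 10 the run shows 'enter trim_outliers: left 2 right 19' where the working version logs 'enter trim_outliers: left 19 right 2'.
Intended log window:
  8: count_flags: inputs 12 and 11
  9: checkpoint: 19
  10: enter trim_outliers: left 19 right 2
Execution walk:
  rate_window([5, 5, 2, 10, 12, 2, 1]) -> 12  [called from main, line 44]
  verify_load([5, 5, 2, 10, 12, 2, 1], 10) -> 1  [called from main, line 45]
  count_flags(12, 11) -> 19  [called from merge_totals, line 32]
  merge_totals(12, 1) -> 19  [called from main, line 47]
  trim_outliers(2, 19) -> 0  [called from main, line 49]
Log line origins:
  1: from main, line 43
  2: from rate_window, line 2
  3: from rate_window, line 7
  4: from verify_load, line 11
  5: from verify_load, line 16
  6: from main, line 46
  7: from merge_totals, line 29
  8: from count_flags, line 20
  9: from main, line 48
  10: from trim_outliers, line 35
A correct fix: line 49: replace `trim_outliers(2, rate)` with `trim_outliers(rate, 2)`.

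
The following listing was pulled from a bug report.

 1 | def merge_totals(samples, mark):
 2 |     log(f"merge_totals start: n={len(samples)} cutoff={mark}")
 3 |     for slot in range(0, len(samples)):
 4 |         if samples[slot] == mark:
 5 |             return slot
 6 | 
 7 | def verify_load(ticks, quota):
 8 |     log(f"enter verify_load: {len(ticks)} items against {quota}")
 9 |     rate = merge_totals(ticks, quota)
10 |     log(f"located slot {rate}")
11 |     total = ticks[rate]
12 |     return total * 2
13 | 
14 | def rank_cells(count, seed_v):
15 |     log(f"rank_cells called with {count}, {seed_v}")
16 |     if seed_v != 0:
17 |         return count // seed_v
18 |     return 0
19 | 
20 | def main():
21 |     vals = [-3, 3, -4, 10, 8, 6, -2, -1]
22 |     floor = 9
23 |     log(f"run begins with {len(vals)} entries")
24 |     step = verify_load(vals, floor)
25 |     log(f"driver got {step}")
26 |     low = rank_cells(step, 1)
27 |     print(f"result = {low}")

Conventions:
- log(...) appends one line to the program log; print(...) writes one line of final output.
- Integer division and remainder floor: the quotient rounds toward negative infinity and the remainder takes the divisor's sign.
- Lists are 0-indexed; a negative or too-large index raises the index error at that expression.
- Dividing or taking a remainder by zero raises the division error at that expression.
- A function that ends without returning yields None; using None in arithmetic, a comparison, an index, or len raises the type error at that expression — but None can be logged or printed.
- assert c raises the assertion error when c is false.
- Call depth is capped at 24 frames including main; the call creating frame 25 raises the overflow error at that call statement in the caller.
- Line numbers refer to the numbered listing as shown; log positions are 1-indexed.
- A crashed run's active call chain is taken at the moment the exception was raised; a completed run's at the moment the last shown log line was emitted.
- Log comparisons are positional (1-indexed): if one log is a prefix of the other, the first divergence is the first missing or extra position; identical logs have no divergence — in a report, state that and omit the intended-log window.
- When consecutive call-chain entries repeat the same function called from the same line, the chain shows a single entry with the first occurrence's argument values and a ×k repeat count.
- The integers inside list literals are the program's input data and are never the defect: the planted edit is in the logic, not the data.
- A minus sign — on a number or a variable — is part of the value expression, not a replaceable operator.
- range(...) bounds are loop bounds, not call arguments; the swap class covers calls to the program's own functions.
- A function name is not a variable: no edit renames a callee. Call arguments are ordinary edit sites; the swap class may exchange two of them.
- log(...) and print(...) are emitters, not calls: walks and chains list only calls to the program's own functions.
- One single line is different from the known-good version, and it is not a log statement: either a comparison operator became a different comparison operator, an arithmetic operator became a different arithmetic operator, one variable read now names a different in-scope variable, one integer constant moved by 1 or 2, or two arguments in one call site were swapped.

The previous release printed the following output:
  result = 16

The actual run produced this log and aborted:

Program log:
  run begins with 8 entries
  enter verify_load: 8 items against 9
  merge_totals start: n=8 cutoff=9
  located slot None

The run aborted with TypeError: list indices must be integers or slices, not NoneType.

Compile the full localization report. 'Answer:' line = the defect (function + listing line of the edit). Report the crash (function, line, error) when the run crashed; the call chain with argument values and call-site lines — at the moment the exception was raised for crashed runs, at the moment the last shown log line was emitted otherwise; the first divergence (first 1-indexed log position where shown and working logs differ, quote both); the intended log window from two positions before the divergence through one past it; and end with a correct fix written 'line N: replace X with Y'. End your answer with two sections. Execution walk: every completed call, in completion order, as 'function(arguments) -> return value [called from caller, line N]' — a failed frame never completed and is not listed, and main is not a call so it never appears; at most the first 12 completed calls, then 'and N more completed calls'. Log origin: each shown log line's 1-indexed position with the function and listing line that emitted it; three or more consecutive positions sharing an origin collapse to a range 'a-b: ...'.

Answer: the defect is in main at line 22.
Core observation: Everything matches until log position 2, which reads 'enter verify_load: 8 items against 9' in place of 'enter verify_load: 8 items against 8'.
Crash: verify_load, line 11, TypeError.
Call chain: main -> verify_load([-3, 3, -4, 10, 8, 6, -2, -1], 9) (called at line 24).
First divergence: at position 2 the run shows 'enter verify_load: 8 items against 9' where the working version logs 'enter verify_load: 8 items against 8'.
Intended log window:
  1: run begins with 8 entries
  2: enter verify_load: 8 items against 8
  3: merge_totals start: n=8 cutoff=8
Execution walk:
  merge_totals([-3, 3, -4, 10, 8, 6, -2, -1], 9) -> None  [called from verify_load, line 9]
Log origins:
  1: logged in main at line 23
  2: logged in verify_load at line 8
  3: logged in merge_totals at line 2
  4: logged in verify_load at line 10
A correct fix: line 22: replace `9` with `8`.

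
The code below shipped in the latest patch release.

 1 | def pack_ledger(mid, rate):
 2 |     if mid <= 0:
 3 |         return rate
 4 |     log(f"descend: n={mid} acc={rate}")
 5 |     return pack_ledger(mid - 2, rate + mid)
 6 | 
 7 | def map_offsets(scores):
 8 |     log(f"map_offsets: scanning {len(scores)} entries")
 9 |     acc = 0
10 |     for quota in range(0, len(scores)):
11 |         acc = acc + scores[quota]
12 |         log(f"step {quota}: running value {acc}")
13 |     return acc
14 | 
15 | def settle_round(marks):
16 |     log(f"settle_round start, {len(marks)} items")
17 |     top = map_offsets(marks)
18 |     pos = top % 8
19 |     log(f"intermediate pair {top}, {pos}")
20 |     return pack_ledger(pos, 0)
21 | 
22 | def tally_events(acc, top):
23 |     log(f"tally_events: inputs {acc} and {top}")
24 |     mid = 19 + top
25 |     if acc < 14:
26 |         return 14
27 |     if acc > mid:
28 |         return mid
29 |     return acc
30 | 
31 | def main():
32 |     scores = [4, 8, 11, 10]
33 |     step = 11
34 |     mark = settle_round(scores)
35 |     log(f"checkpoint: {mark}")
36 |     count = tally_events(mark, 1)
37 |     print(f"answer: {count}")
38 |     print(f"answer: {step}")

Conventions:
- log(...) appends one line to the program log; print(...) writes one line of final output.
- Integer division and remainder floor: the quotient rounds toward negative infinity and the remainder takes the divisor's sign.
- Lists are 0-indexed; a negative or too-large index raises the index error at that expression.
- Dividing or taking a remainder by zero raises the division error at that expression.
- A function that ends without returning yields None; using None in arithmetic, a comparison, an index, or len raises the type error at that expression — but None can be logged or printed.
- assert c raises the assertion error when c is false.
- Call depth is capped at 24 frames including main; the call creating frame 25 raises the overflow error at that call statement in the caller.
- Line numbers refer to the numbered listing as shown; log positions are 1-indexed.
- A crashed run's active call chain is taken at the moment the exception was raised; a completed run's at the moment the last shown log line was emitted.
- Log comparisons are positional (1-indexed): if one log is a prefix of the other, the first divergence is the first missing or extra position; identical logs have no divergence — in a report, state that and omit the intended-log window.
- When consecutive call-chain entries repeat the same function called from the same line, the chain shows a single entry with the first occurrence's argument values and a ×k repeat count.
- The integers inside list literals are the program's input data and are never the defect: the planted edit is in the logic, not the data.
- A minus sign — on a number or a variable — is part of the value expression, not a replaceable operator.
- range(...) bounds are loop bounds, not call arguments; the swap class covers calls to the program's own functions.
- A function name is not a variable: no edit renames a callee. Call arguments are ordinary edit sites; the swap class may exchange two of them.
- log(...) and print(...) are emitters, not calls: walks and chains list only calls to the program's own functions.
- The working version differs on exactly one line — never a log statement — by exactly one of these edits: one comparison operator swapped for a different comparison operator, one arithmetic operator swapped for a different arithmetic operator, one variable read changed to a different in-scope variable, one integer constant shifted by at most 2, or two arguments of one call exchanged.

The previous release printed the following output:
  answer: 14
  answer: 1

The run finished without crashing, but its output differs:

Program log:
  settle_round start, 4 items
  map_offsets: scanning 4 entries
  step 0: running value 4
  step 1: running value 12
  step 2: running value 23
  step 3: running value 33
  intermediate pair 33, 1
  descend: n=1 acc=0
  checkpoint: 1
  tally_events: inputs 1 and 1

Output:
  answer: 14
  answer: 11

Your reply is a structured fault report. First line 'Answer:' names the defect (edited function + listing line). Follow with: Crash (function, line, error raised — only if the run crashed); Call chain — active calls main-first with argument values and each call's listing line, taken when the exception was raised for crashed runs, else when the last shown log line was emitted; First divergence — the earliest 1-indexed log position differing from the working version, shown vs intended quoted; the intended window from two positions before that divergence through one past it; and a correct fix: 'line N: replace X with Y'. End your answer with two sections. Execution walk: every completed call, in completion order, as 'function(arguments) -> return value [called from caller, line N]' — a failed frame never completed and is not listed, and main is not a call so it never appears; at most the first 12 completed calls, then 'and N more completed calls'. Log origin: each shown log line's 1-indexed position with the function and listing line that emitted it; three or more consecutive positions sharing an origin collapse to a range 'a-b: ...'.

Answer: the defect is in main at line 38.
The tell: No log line changed; the fault shows up purely in the output.
Call chain: main -> tally_events(1, 1) (called at line 36).
First divergence: none; the two logs match at every position.
Execution walk:
  map_offsets([4, 8, 11, 10]) -> 33  [called from settle_round, line 17]
  pack_ledger(-1, 1) -> 1  [called from pack_ledger, line 5]
  pack_ledger(1, 0) -> 1  [called from settle_round, line 20]
  settle_round([4, 8, 11, 10]) -> 1  [called from main, line 34]
  tally_events(1, 1) -> 14  [called from main, line 36]
Log origins:
  1: logged in settle_round at line 16
  2: logged in map_offsets at line 8
  3-6: logged in map_offsets at line 12
  7: logged in settle_round at line 19
  8: logged in pack_ledger at line 4
  9: logged in main at line 35
  10: logged in tally_events at line 23
A correct fix: line 38: replace `step` with `mark`.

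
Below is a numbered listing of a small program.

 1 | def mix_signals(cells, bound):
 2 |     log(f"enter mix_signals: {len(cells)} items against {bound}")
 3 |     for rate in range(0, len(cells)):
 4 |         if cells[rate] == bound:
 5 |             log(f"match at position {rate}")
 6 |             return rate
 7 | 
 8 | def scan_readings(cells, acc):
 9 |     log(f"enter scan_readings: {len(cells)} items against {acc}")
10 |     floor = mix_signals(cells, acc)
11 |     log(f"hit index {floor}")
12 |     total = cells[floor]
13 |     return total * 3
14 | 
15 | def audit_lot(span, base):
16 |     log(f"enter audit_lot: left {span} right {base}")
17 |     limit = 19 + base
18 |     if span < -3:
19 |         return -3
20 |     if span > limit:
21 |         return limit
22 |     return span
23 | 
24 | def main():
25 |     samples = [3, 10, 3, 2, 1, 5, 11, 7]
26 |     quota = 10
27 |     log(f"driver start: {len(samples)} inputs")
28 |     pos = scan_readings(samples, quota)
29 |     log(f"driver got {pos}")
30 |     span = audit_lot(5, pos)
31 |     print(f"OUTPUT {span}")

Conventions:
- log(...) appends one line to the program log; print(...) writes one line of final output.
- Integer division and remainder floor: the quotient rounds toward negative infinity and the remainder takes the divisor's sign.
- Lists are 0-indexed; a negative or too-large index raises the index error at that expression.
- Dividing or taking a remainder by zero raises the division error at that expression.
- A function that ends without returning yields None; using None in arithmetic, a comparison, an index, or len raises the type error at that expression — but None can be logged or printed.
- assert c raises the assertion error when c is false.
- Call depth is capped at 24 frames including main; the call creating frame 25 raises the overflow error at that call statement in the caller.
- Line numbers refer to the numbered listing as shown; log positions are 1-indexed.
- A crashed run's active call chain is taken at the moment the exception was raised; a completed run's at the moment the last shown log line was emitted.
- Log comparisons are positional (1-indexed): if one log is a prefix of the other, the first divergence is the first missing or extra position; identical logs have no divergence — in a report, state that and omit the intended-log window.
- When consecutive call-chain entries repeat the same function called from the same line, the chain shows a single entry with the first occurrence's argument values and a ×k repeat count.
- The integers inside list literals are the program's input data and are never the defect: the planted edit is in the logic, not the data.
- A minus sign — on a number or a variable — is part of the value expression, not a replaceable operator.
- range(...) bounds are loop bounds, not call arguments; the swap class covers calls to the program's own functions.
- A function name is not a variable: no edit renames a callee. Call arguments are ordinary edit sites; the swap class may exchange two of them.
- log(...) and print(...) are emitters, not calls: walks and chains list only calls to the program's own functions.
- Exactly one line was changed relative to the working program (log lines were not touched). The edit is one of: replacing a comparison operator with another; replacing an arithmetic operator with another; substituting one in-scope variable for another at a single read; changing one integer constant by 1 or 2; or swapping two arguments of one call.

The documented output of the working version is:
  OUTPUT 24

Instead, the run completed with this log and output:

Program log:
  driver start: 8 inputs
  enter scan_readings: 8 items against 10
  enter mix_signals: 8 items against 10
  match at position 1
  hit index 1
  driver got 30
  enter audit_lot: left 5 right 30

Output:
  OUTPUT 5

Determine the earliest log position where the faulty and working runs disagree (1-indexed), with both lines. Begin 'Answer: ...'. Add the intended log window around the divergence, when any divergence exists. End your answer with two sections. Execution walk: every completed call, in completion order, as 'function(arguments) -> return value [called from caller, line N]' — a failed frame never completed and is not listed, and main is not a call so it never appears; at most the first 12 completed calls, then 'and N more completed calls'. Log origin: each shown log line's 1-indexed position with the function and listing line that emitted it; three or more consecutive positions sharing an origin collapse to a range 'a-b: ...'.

Answer: position 7; shown 'enter audit_lot: left 5 right 30' vs intended 'enter audit_lot: left 30 right 5'.
Intended log window:
  5: hit index 1
  6: driver got 30
  7: enter audit_lot: left 30 right 5
Execution walk:
  mix_signals([3, 10, 3, 2, 1, 5, 11, 7], 10) -> 1  [called from scan_readings, line 10]
  scan_readings([3, 10, 3, 2, 1, 5, 11, 7], 10) -> 30  [called from main, line 28]
  audit_lot(5, 30) -> 5  [called from main, line 30]
Origin of each log line:
  1: emitted by main (line 27)
  2: emitted by scan_readings (line 9)
  3: emitted by mix_signals (line 2)
  4: emitted by mix_signals (line 5)
  5: emitted by scan_readings (line 11)
  6: emitted by main (line 29)
  7: emitted by audit_lot (line 16)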